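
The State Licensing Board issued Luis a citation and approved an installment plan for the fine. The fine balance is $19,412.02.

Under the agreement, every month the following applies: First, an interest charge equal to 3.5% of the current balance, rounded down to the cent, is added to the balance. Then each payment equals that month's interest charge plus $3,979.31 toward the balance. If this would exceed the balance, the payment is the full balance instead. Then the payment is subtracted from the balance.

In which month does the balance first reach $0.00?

5

# | Opening | Interest | Payment | End bal
1 | $19,412.02 | $679.42 | $4,658.73 | $15,432.71
2 | $15,432.71 | $540.14 | $4,519.45 | $11,453.40
3 | $11,453.40 | $400.86 | $4,380.17 | $7,474.09
4 | $7,474.09 | $261.59 | $4,240.90 | $3,494.78
5 | $3,494.78 | $122.31 | $3,617.09 | $0.00
Balance reaches $0.00 in month 5.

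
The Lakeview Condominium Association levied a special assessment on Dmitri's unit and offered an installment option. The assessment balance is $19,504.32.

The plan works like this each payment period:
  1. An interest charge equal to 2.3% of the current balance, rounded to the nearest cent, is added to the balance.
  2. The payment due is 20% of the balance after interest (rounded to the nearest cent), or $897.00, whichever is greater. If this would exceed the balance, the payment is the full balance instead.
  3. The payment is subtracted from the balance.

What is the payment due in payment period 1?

Payment period 1: $19,504.32 +$448.60 interest = $19,952.92; pay $3,990.58 → $15,962.34

$3,990.58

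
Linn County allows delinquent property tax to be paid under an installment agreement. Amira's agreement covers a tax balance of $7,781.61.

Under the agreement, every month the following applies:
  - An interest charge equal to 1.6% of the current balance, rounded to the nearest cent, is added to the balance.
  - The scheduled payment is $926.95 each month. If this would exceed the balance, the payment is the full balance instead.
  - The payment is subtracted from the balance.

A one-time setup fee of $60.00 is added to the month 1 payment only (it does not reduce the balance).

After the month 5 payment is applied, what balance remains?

Month 1: $7,781.61 +$124.51 interest = $7,906.12; pay $926.95 (+ $60.00 fee) → $6,979.17
Month 2: $6,979.17 +$111.67 interest = $7,090.84; pay $926.95 → $6,163.89
Month 3: $6,163.89 +$98.62 interest = $6,262.51; pay $926.95 → $5,335.56
Month 4: $5,335.56 +$85.37 interest = $5,420.93; pay $926.95 → $4,493.98
Month 5: $4,493.98 +$71.90 interest = $4,565.88; pay $926.95 → $3,638.93

$3,638.93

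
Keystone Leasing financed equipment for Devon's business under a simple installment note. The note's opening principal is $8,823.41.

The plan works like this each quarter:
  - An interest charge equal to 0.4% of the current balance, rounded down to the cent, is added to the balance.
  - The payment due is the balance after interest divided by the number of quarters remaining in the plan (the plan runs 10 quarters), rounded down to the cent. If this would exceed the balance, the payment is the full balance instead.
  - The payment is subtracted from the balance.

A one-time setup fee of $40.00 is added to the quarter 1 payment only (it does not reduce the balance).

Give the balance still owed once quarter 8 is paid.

$1,821.94

# | Opening | Interest | Payment | Fee | End bal
1 | $8,823.41 | $35.29 | $885.87 | $40.00 | $7,972.83
2 | $7,972.83 | $31.89 | $889.41 | — | $7,115.31
3 | $7,115.31 | $28.46 | $892.97 | — | $6,250.80
4 | $6,250.80 | $25.00 | $896.54 | — | $5,379.26
5 | $5,379.26 | $21.51 | $900.12 | — | $4,500.65
6 | $4,500.65 | $18.00 | $903.73 | — | $3,614.92
7 | $3,614.92 | $14.45 | $907.34 | — | $2,722.03
8 | $2,722.03 | $10.88 | $910.97 | — | $1,821.94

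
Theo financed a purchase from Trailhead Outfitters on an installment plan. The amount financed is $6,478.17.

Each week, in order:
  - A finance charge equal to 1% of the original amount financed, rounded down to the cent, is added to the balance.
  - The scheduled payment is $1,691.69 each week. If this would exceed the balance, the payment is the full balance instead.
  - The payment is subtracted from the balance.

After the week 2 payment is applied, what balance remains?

Week 1: opening $6,478.17; interest $64.78 → $6,542.95; payment $1,691.69; balance $4,851.26
Week 2: opening $4,851.26; interest $64.78 → $4,916.04; payment $1,691.69; balance $3,224.35

$3,224.35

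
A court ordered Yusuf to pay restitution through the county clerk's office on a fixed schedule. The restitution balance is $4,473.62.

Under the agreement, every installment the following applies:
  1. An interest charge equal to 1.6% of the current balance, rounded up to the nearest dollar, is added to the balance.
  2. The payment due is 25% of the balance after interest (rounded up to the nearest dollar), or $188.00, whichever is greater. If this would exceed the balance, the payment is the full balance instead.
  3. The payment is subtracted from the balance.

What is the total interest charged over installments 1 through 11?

$287.00

# | Opening | Interest | Payment | End bal
1 | $4,473.62 | $72.00 | $1,137.00 | $3,408.62
2 | $3,408.62 | $55.00 | $866.00 | $2,597.62
3 | $2,597.62 | $42.00 | $660.00 | $1,979.62
4 | $1,979.62 | $32.00 | $503.00 | $1,508.62
5 | $1,508.62 | $25.00 | $384.00 | $1,149.62
6 | $1,149.62 | $19.00 | $293.00 | $875.62
7 | $875.62 | $15.00 | $223.00 | $667.62
8 | $667.62 | $11.00 | $188.00 | $490.62
9 | $490.62 | $8.00 | $188.00 | $310.62
10 | $310.62 | $5.00 | $188.00 | $127.62
11 | $127.62 | $3.00 | $130.62 | $0.00
Total interest: $72.00 + $55.00 + $42.00 + $32.00 + $25.00 + $19.00 + $15.00 + $11.00 + $8.00 + $5.00 + $3.00 = $287.00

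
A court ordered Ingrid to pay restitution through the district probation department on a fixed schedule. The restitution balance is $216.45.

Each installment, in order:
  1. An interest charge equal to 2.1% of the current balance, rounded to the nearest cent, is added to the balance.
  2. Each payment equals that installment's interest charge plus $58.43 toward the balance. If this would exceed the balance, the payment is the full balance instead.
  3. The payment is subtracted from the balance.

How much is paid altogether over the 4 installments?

$227.27

Installment 1: opening $216.45; interest $4.55 → $221.00; payment $62.98; balance $158.02
Installment 2: opening $158.02; interest $3.32 → $161.34; payment $61.75; balance $99.59
Installment 3: opening $99.59; interest $2.09 → $101.68; payment $60.52; balance $41.16
Installment 4: opening $41.16; interest $0.86 → $42.02; payment $42.02; balance $0.00
Total paid: $227.27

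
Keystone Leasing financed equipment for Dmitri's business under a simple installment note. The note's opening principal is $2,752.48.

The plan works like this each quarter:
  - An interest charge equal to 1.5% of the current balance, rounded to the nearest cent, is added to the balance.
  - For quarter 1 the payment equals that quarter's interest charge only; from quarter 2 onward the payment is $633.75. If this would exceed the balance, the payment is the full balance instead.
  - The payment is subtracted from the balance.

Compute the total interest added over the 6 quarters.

$157.51

Quarter 1: opening $2,752.48; interest $41.29 → $2,793.77; payment $41.29; balance $2,752.48
Quarter 2: opening $2,752.48; interest $41.29 → $2,793.77; payment $633.75; balance $2,160.02
Quarter 3: opening $2,160.02; interest $32.40 → $2,192.42; payment $633.75; balance $1,558.67
Quarter 4: opening $1,558.67; interest $23.38 → $1,582.05; payment $633.75; balance $948.30
Quarter 5: opening $948.30; interest $14.22 → $962.52; payment $633.75; balance $328.77
Quarter 6: opening $328.77; interest $4.93 → $333.70; payment $333.70; balance $0.00
Total interest: $41.29 + $41.29 + $32.40 + $23.38 + $14.22 + $4.93 = $157.51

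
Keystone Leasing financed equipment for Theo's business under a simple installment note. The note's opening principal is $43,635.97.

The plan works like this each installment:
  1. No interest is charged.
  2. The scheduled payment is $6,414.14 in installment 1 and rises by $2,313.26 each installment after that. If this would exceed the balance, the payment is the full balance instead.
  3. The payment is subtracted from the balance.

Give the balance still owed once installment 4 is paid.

Installment 1: opening $43,635.97; payment $6,414.14; balance $37,221.83
Installment 2: opening $37,221.83; payment $8,727.40; balance $28,494.43
Installment 3: opening $28,494.43; payment $11,040.66; balance $17,453.77
Installment 4: opening $17,453.77; payment $13,353.92; balance $4,099.85

$4,099.85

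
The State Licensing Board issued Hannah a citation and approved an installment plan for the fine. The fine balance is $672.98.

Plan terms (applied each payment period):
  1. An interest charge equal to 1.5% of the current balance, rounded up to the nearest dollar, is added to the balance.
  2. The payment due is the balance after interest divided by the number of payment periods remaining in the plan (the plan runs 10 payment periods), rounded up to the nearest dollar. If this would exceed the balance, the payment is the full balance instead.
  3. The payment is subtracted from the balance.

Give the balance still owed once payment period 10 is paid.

Payment period 1: $672.98 +$11.00 interest = $683.98; pay $69.00 → $614.98
Payment period 2: $614.98 +$10.00 interest = $624.98; pay $70.00 → $554.98
Payment period 3: $554.98 +$9.00 interest = $563.98; pay $71.00 → $492.98
Payment period 4: $492.98 +$8.00 interest = $500.98; pay $72.00 → $428.98
Payment period 5: $428.98 +$7.00 interest = $435.98; pay $73.00 → $362.98
Payment period 6: $362.98 +$6.00 interest = $368.98; pay $74.00 → $294.98
Payment period 7: $294.98 +$5.00 interest = $299.98; pay $75.00 → $224.98
Payment period 8: $224.98 +$4.00 interest = $228.98; pay $77.00 → $151.98
Payment period 9: $151.98 +$3.00 interest = $154.98; pay $78.00 → $76.98
Payment period 10: $76.98 +$2.00 interest = $78.98; pay $78.98 → $0.00

$0.00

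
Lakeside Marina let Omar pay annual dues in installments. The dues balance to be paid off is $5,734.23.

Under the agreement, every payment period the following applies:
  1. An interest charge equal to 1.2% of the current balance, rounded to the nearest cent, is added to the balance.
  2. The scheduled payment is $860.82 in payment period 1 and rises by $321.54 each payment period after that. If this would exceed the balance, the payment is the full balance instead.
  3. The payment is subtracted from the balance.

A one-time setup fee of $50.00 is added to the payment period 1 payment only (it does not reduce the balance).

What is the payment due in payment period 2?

$1,182.36

Payment period 1: opening $5,734.23; interest $68.81 → $5,803.04; payment $860.82 (+ $50.00 fee); balance $4,942.22
Payment period 2: opening $4,942.22; interest $59.31 → $5,001.53; payment $1,182.36; balance $3,819.17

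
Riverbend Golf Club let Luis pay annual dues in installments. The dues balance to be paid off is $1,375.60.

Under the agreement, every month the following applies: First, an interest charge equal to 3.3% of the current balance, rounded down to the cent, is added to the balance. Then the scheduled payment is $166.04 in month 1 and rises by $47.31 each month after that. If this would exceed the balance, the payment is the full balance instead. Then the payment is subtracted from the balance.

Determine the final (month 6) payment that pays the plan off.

$250.21

Month 1: $1,375.60 +$45.39 interest = $1,420.99; pay $166.04 → $1,254.95
Month 2: $1,254.95 +$41.41 interest = $1,296.36; pay $213.35 → $1,083.01
Month 3: $1,083.01 +$35.73 interest = $1,118.74; pay $260.66 → $858.08
Month 4: $858.08 +$28.31 interest = $886.39; pay $307.97 → $578.42
Month 5: $578.42 +$19.08 interest = $597.50; pay $355.28 → $242.22
Month 6: $242.22 +$7.99 interest = $250.21; pay $250.21 → $0.00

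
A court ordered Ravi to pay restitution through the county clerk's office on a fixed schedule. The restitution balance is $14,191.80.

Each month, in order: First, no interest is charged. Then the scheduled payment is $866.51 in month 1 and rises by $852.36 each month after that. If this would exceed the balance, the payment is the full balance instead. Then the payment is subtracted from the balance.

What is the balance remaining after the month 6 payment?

Month 1: opening $14,191.80; payment $866.51; balance $13,325.29
Month 2: opening $13,325.29; payment $1,718.87; balance $11,606.42
Month 3: opening $11,606.42; payment $2,571.23; balance $9,035.19
Month 4: opening $9,035.19; payment $3,423.59; balance $5,611.60
Month 5: opening $5,611.60; payment $4,275.95; balance $1,335.65
Month 6: opening $1,335.65; payment $1,335.65; balance $0.00

$0.00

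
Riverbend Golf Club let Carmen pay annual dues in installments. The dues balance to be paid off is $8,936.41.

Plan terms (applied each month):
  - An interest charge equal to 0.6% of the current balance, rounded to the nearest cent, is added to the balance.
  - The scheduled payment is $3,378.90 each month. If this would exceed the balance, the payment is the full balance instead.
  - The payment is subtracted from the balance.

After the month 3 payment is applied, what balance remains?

Month 1: opening $8,936.41; interest $53.62 → $8,990.03; payment $3,378.90; balance $5,611.13
Month 2: opening $5,611.13; interest $33.67 → $5,644.80; payment $3,378.90; balance $2,265.90
Month 3: opening $2,265.90; interest $13.60 → $2,279.50; payment $2,279.50; balance $0.00

$0.00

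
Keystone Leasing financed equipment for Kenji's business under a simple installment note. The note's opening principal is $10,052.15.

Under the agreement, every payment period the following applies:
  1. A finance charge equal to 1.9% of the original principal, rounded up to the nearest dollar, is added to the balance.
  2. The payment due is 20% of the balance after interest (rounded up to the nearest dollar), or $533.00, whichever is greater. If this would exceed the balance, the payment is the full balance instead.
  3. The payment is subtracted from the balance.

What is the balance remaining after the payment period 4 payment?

Payment period 1: $10,052.15 +$191.00 interest = $10,243.15; pay $2,049.00 → $8,194.15
Payment period 2: $8,194.15 +$191.00 interest = $8,385.15; pay $1,678.00 → $6,707.15
Payment period 3: $6,707.15 +$191.00 interest = $6,898.15; pay $1,380.00 → $5,518.15
Payment period 4: $5,518.15 +$191.00 interest = $5,709.15; pay $1,142.00 → $4,567.15

$4,567.15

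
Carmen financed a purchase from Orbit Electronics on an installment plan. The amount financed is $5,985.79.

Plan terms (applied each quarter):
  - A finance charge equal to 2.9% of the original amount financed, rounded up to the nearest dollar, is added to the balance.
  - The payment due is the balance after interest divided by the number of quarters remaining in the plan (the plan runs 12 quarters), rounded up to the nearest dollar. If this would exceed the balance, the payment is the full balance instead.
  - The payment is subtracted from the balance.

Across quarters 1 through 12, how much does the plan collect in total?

$8,073.79

Quarter 1: $5,985.79 +$174.00 interest = $6,159.79; pay $514.00 → $5,645.79
Quarter 2: $5,645.79 +$174.00 interest = $5,819.79; pay $530.00 → $5,289.79
Quarter 3: $5,289.79 +$174.00 interest = $5,463.79; pay $547.00 → $4,916.79
Quarter 4: $4,916.79 +$174.00 interest = $5,090.79; pay $566.00 → $4,524.79
Quarter 5: $4,524.79 +$174.00 interest = $4,698.79; pay $588.00 → $4,110.79
Quarter 6: $4,110.79 +$174.00 interest = $4,284.79; pay $613.00 → $3,671.79
Quarter 7: $3,671.79 +$174.00 interest = $3,845.79; pay $641.00 → $3,204.79
Quarter 8: $3,204.79 +$174.00 interest = $3,378.79; pay $676.00 → $2,702.79
Quarter 9: $2,702.79 +$174.00 interest = $2,876.79; pay $720.00 → $2,156.79
Quarter 10: $2,156.79 +$174.00 interest = $2,330.79; pay $777.00 → $1,553.79
Quarter 11: $1,553.79 +$174.00 interest = $1,727.79; pay $864.00 → $863.79
Quarter 12: $863.79 +$174.00 interest = $1,037.79; pay $1,037.79 → $0.00
Total paid: $8,073.79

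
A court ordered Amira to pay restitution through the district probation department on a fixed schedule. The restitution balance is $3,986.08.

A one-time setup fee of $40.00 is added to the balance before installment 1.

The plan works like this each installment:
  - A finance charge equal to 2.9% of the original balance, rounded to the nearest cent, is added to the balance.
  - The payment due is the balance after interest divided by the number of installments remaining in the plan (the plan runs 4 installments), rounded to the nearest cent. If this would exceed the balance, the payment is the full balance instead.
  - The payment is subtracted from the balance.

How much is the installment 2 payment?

Installment 1: opening $4,026.08; interest $115.60 → $4,141.68; payment $1,035.42; balance $3,106.26
Installment 2: opening $3,106.26; interest $115.60 → $3,221.86; payment $1,073.95; balance $2,147.91

$1,073.95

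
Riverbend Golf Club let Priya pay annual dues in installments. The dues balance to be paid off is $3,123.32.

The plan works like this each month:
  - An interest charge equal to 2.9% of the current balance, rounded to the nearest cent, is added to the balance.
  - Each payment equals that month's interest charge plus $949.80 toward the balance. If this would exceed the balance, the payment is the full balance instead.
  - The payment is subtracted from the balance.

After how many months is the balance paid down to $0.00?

4

Month 1: opening $3,123.32; interest $90.58 → $3,213.90; payment $1,040.38; balance $2,173.52
Month 2: opening $2,173.52; interest $63.03 → $2,236.55; payment $1,012.83; balance $1,223.72
Month 3: opening $1,223.72; interest $35.49 → $1,259.21; payment $985.29; balance $273.92
Month 4: opening $273.92; interest $7.94 → $281.86; payment $281.86; balance $0.00
Balance reaches $0.00 in month 4.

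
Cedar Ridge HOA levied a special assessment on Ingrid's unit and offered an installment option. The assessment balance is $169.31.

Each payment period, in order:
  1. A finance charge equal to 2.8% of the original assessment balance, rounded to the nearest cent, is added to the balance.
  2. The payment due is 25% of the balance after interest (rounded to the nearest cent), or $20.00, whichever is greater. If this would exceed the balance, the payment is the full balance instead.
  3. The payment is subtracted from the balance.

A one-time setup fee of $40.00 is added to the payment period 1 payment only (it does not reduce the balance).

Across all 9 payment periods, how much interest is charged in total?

Payment period 1: $169.31 +$4.74 interest = $174.05; pay $43.51 (+ $40.00 fee) → $130.54
Payment period 2: $130.54 +$4.74 interest = $135.28; pay $33.82 → $101.46
Payment period 3: $101.46 +$4.74 interest = $106.20; pay $26.55 → $79.65
Payment period 4: $79.65 +$4.74 interest = $84.39; pay $21.10 → $63.29
Payment period 5: $63.29 +$4.74 interest = $68.03; pay $20.00 → $48.03
Payment period 6: $48.03 +$4.74 interest = $52.77; pay $20.00 → $32.77
Payment period 7: $32.77 +$4.74 interest = $37.51; pay $20.00 → $17.51
Payment period 8: $17.51 +$4.74 interest = $22.25; pay $20.00 → $2.25
Payment period 9: $2.25 +$4.74 interest = $6.99; pay $6.99 → $0.00
Total interest: $4.74 + $4.74 + $4.74 + $4.74 + $4.74 + $4.74 + $4.74 + $4.74 + $4.74 = $42.66

$42.66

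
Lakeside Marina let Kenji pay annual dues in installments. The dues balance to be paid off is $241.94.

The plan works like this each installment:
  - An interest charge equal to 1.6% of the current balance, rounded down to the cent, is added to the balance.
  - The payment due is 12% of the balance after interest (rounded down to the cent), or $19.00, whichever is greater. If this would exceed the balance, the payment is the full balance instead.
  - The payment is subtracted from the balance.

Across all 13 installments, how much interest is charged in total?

Installment 1: opening $241.94; interest $3.87 → $245.81; payment $29.49; balance $216.32
Installment 2: opening $216.32; interest $3.46 → $219.78; payment $26.37; balance $193.41
Installment 3: opening $193.41; interest $3.09 → $196.50; payment $23.58; balance $172.92
Installment 4: opening $172.92; interest $2.76 → $175.68; payment $21.08; balance $154.60
Installment 5: opening $154.60; interest $2.47 → $157.07; payment $19.00; balance $138.07
Installment 6: opening $138.07; interest $2.20 → $140.27; payment $19.00; balance $121.27
Installment 7: opening $121.27; interest $1.94 → $123.21; payment $19.00; balance $104.21
Installment 8: opening $104.21; interest $1.66 → $105.87; payment $19.00; balance $86.87
Installment 9: opening $86.87; interest $1.38 → $88.25; payment $19.00; balance $69.25
Installment 10: opening $69.25; interest $1.10 → $70.35; payment $19.00; balance $51.35
Installment 11: opening $51.35; interest $0.82 → $52.17; payment $19.00; balance $33.17
Installment 12: opening $33.17; interest $0.53 → $33.70; payment $19.00; balance $14.70
Installment 13: opening $14.70; interest $0.23 → $14.93; payment $14.93; balance $0.00
Total interest: $3.87 + $3.46 + $3.09 + $2.76 + $2.47 + $2.20 + $1.94 + $1.66 + $1.38 + $1.10 + $0.82 + $0.53 + $0.23 = $25.51

$25.51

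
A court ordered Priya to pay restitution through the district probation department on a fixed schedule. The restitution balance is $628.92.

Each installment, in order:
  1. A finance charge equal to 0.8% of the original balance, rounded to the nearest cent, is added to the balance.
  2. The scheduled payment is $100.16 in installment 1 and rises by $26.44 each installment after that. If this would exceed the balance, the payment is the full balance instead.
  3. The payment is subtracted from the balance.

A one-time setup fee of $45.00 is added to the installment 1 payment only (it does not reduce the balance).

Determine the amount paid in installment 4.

$179.48

Installment 1: opening $628.92; interest $5.03 → $633.95; payment $100.16 (+ $45.00 fee); balance $533.79
Installment 2: opening $533.79; interest $5.03 → $538.82; payment $126.60; balance $412.22
Installment 3: opening $412.22; interest $5.03 → $417.25; payment $153.04; balance $264.21
Installment 4: opening $264.21; interest $5.03 → $269.24; payment $179.48; balance $89.76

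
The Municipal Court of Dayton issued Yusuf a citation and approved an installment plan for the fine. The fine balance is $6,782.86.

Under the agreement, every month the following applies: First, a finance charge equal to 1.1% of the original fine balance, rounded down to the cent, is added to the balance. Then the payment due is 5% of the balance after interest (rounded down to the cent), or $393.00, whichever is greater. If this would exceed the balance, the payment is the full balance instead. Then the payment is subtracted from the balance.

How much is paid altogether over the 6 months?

Month 1: $6,782.86 +$74.61 interest = $6,857.47; pay $393.00 → $6,464.47
Month 2: $6,464.47 +$74.61 interest = $6,539.08; pay $393.00 → $6,146.08
Month 3: $6,146.08 +$74.61 interest = $6,220.69; pay $393.00 → $5,827.69
Month 4: $5,827.69 +$74.61 interest = $5,902.30; pay $393.00 → $5,509.30
Month 5: $5,509.30 +$74.61 interest = $5,583.91; pay $393.00 → $5,190.91
Month 6: $5,190.91 +$74.61 interest = $5,265.52; pay $393.00 → $4,872.52
Total paid: $2,358.00

$2,358.00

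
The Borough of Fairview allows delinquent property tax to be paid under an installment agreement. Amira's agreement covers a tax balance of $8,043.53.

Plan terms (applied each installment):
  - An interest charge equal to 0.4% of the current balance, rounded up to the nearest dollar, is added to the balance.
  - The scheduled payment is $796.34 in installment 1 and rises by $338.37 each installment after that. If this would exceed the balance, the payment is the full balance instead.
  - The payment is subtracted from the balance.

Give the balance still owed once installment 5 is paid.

$797.13

# | Opening | Interest | Payment | End bal
1 | $8,043.53 | $33.00 | $796.34 | $7,280.19
2 | $7,280.19 | $30.00 | $1,134.71 | $6,175.48
3 | $6,175.48 | $25.00 | $1,473.08 | $4,727.40
4 | $4,727.40 | $19.00 | $1,811.45 | $2,934.95
5 | $2,934.95 | $12.00 | $2,149.82 | $797.13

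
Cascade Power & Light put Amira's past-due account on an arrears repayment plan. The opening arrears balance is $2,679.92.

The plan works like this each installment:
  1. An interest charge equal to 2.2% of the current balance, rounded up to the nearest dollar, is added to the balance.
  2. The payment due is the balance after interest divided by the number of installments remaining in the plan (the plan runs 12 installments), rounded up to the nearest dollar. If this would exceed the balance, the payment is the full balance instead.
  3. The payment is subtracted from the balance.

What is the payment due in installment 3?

$239.00

Installment 1: $2,679.92 +$59.00 interest = $2,738.92; pay $229.00 → $2,509.92
Installment 2: $2,509.92 +$56.00 interest = $2,565.92; pay $234.00 → $2,331.92
Installment 3: $2,331.92 +$52.00 interest = $2,383.92; pay $239.00 → $2,144.92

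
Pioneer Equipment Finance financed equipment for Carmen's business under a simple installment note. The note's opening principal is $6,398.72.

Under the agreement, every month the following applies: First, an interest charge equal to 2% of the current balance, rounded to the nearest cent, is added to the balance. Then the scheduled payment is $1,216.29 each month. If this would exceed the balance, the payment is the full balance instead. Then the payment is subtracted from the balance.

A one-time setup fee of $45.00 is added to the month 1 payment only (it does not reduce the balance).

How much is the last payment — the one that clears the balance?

$749.78

Month 1: opening $6,398.72; interest $127.97 → $6,526.69; payment $1,216.29 (+ $45.00 fee); balance $5,310.40
Month 2: opening $5,310.40; interest $106.21 → $5,416.61; payment $1,216.29; balance $4,200.32
Month 3: opening $4,200.32; interest $84.01 → $4,284.33; payment $1,216.29; balance $3,068.04
Month 4: opening $3,068.04; interest $61.36 → $3,129.40; payment $1,216.29; balance $1,913.11
Month 5: opening $1,913.11; interest $38.26 → $1,951.37; payment $1,216.29; balance $735.08
Month 6: opening $735.08; interest $14.70 → $749.78; payment $749.78; balance $0.00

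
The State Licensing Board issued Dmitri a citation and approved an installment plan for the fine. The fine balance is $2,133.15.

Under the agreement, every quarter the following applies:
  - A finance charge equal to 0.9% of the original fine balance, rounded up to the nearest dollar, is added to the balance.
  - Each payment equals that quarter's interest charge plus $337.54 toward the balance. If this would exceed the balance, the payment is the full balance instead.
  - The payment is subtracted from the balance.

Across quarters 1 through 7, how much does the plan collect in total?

$2,273.15

Quarter 1: opening $2,133.15; interest $20.00 → $2,153.15; payment $357.54; balance $1,795.61
Quarter 2: opening $1,795.61; interest $20.00 → $1,815.61; payment $357.54; balance $1,458.07
Quarter 3: opening $1,458.07; interest $20.00 → $1,478.07; payment $357.54; balance $1,120.53
Quarter 4: opening $1,120.53; interest $20.00 → $1,140.53; payment $357.54; balance $782.99
Quarter 5: opening $782.99; interest $20.00 → $802.99; payment $357.54; balance $445.45
Quarter 6: opening $445.45; interest $20.00 → $465.45; payment $357.54; balance $107.91
Quarter 7: opening $107.91; interest $20.00 → $127.91; payment $127.91; balance $0.00
Total paid: $2,273.15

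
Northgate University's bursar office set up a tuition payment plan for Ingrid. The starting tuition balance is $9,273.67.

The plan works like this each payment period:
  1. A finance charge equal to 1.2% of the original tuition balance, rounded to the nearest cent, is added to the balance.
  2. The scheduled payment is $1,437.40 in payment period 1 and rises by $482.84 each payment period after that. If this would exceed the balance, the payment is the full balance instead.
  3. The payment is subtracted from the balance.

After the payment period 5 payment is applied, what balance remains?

Payment period 1: $9,273.67 +$111.28 interest = $9,384.95; pay $1,437.40 → $7,947.55
Payment period 2: $7,947.55 +$111.28 interest = $8,058.83; pay $1,920.24 → $6,138.59
Payment period 3: $6,138.59 +$111.28 interest = $6,249.87; pay $2,403.08 → $3,846.79
Payment period 4: $3,846.79 +$111.28 interest = $3,958.07; pay $2,885.92 → $1,072.15
Payment period 5: $1,072.15 +$111.28 interest = $1,183.43; pay $1,183.43 → $0.00

$0.00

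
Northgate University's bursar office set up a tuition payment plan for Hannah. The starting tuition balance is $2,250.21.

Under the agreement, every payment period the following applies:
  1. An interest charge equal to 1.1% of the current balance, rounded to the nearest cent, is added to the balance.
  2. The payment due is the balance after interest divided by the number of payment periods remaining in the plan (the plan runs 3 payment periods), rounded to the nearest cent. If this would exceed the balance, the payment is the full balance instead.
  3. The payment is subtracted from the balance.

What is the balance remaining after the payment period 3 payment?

# | Opening | Interest | Payment | End bal
1 | $2,250.21 | $24.75 | $758.32 | $1,516.64
2 | $1,516.64 | $16.68 | $766.66 | $766.66
3 | $766.66 | $8.43 | $775.09 | $0.00

$0.00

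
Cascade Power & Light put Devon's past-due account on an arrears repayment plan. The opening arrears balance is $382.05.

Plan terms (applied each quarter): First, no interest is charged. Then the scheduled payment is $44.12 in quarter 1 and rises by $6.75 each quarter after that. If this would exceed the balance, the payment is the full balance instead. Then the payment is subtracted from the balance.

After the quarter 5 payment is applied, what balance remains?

$93.95

# | Opening | Payment | End bal
1 | $382.05 | $44.12 | $337.93
2 | $337.93 | $50.87 | $287.06
3 | $287.06 | $57.62 | $229.44
4 | $229.44 | $64.37 | $165.07
5 | $165.07 | $71.12 | $93.95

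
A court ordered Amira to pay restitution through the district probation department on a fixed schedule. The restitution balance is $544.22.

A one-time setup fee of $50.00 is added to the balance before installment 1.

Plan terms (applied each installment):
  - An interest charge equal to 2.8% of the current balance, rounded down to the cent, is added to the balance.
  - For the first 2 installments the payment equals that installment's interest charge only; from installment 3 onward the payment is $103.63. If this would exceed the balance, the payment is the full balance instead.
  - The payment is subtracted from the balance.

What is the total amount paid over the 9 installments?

$690.30

Installment 1: opening $594.22; interest $16.63 → $610.85; payment $16.63; balance $594.22
Installment 2: opening $594.22; interest $16.63 → $610.85; payment $16.63; balance $594.22
Installment 3: opening $594.22; interest $16.63 → $610.85; payment $103.63; balance $507.22
Installment 4: opening $507.22; interest $14.20 → $521.42; payment $103.63; balance $417.79
Installment 5: opening $417.79; interest $11.69 → $429.48; payment $103.63; balance $325.85
Installment 6: opening $325.85; interest $9.12 → $334.97; payment $103.63; balance $231.34
Installment 7: opening $231.34; interest $6.47 → $237.81; payment $103.63; balance $134.18
Installment 8: opening $134.18; interest $3.75 → $137.93; payment $103.63; balance $34.30
Installment 9: opening $34.30; interest $0.96 → $35.26; payment $35.26; balance $0.00
Total paid: $690.30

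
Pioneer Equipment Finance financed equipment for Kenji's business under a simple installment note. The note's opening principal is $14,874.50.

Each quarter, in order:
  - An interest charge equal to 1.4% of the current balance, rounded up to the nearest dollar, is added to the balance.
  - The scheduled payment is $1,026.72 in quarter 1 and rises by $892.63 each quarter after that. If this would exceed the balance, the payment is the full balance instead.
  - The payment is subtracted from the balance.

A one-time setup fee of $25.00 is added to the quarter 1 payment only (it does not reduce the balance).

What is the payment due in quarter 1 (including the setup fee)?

# | Opening | Interest | Payment | Fee | End bal
1 | $14,874.50 | $209.00 | $1,026.72 | $25.00 | $14,056.78

$1,051.72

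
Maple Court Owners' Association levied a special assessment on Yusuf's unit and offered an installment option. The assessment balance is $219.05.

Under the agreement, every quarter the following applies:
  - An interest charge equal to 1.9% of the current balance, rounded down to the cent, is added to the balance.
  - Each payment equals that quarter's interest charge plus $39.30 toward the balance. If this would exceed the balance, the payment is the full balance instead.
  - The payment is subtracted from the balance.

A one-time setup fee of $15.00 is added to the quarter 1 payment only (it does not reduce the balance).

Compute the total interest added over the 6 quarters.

Quarter 1: $219.05 +$4.16 interest = $223.21; pay $43.46 (+ $15.00 fee) → $179.75
Quarter 2: $179.75 +$3.41 interest = $183.16; pay $42.71 → $140.45
Quarter 3: $140.45 +$2.66 interest = $143.11; pay $41.96 → $101.15
Quarter 4: $101.15 +$1.92 interest = $103.07; pay $41.22 → $61.85
Quarter 5: $61.85 +$1.17 interest = $63.02; pay $40.47 → $22.55
Quarter 6: $22.55 +$0.42 interest = $22.97; pay $22.97 → $0.00
Total interest: $4.16 + $3.41 + $2.66 + $1.92 + $1.17 + $0.42 = $13.74

$13.74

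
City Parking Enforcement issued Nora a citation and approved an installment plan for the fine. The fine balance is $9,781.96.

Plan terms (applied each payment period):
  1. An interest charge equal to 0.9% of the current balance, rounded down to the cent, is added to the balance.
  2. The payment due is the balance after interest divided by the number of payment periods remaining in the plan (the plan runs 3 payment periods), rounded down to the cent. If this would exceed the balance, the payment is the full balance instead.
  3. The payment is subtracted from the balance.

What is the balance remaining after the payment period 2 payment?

Payment period 1: opening $9,781.96; interest $88.03 → $9,869.99; payment $3,289.99; balance $6,580.00
Payment period 2: opening $6,580.00; interest $59.22 → $6,639.22; payment $3,319.61; balance $3,319.61

$3,319.61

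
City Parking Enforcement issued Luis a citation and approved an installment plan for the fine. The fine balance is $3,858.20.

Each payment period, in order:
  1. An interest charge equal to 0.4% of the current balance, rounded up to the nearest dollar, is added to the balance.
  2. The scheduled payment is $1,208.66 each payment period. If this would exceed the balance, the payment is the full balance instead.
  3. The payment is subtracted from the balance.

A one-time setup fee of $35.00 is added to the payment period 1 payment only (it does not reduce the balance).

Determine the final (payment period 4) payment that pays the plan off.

Payment period 1: $3,858.20 +$16.00 interest = $3,874.20; pay $1,208.66 (+ $35.00 fee) → $2,665.54
Payment period 2: $2,665.54 +$11.00 interest = $2,676.54; pay $1,208.66 → $1,467.88
Payment period 3: $1,467.88 +$6.00 interest = $1,473.88; pay $1,208.66 → $265.22
Payment period 4: $265.22 +$2.00 interest = $267.22; pay $267.22 → $0.00

$267.22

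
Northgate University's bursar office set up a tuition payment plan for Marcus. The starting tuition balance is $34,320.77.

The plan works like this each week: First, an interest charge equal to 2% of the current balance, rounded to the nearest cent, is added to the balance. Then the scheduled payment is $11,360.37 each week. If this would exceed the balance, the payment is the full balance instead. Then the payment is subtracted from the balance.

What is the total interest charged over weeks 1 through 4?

$1,447.63

Week 1: opening $34,320.77; interest $686.42 → $35,007.19; payment $11,360.37; balance $23,646.82
Week 2: opening $23,646.82; interest $472.94 → $24,119.76; payment $11,360.37; balance $12,759.39
Week 3: opening $12,759.39; interest $255.19 → $13,014.58; payment $11,360.37; balance $1,654.21
Week 4: opening $1,654.21; interest $33.08 → $1,687.29; payment $1,687.29; balance $0.00
Total interest: $686.42 + $472.94 + $255.19 + $33.08 = $1,447.63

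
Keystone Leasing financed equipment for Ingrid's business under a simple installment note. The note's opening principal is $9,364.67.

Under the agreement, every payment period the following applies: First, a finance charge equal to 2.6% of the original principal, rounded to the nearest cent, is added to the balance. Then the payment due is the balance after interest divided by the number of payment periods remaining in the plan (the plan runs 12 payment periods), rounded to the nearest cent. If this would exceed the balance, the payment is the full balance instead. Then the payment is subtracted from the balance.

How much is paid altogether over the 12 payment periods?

$12,286.43

Payment period 1: opening $9,364.67; interest $243.48 → $9,608.15; payment $800.68; balance $8,807.47
Payment period 2: opening $8,807.47; interest $243.48 → $9,050.95; payment $822.81; balance $8,228.14
Payment period 3: opening $8,228.14; interest $243.48 → $8,471.62; payment $847.16; balance $7,624.46
Payment period 4: opening $7,624.46; interest $243.48 → $7,867.94; payment $874.22; balance $6,993.72
Payment period 5: opening $6,993.72; interest $243.48 → $7,237.20; payment $904.65; balance $6,332.55
Payment period 6: opening $6,332.55; interest $243.48 → $6,576.03; payment $939.43; balance $5,636.60
Payment period 7: opening $5,636.60; interest $243.48 → $5,880.08; payment $980.01; balance $4,900.07
Payment period 8: opening $4,900.07; interest $243.48 → $5,143.55; payment $1,028.71; balance $4,114.84
Payment period 9: opening $4,114.84; interest $243.48 → $4,358.32; payment $1,089.58; balance $3,268.74
Payment period 10: opening $3,268.74; interest $243.48 → $3,512.22; payment $1,170.74; balance $2,341.48
Payment period 11: opening $2,341.48; interest $243.48 → $2,584.96; payment $1,292.48; balance $1,292.48
Payment period 12: opening $1,292.48; interest $243.48 → $1,535.96; payment $1,535.96; balance $0.00
Total paid: $12,286.43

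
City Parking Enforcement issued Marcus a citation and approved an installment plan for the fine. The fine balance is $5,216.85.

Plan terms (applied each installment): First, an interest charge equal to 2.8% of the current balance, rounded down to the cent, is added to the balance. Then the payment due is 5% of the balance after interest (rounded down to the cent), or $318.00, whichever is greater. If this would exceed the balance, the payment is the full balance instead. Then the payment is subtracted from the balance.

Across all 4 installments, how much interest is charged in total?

Installment 1: opening $5,216.85; interest $146.07 → $5,362.92; payment $318.00; balance $5,044.92
Installment 2: opening $5,044.92; interest $141.25 → $5,186.17; payment $318.00; balance $4,868.17
Installment 3: opening $4,868.17; interest $136.30 → $5,004.47; payment $318.00; balance $4,686.47
Installment 4: opening $4,686.47; interest $131.22 → $4,817.69; payment $318.00; balance $4,499.69
Total interest: $146.07 + $141.25 + $136.30 + $131.22 = $554.84

$554.84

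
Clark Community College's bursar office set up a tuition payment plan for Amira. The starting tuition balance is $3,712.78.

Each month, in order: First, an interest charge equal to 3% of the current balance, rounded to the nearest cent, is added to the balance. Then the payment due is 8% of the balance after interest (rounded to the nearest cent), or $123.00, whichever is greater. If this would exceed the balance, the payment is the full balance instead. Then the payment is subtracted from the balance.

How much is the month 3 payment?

$274.71

Month 1: $3,712.78 +$111.38 interest = $3,824.16; pay $305.93 → $3,518.23
Month 2: $3,518.23 +$105.55 interest = $3,623.78; pay $289.90 → $3,333.88
Month 3: $3,333.88 +$100.02 interest = $3,433.90; pay $274.71 → $3,159.19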